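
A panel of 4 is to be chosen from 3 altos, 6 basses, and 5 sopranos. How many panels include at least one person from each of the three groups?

Unrestricted: C(14,4) = 1001 ways to pick any 4 of the 14.
Subtract selections that omit an entire group: no altos → C(11,4) = 330; no basses → C(8,4) = 70; no sopranos → C(9,4) = 126.
Add back selections omitting two groups (i.e. drawn from a single group): C(3,4) + C(6,4) + C(5,4) = 20.
By inclusion–exclusion: 1001 − 526 + 20 = 495.

495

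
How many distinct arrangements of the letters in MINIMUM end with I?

With the last slot taken by I, it remains to arrange the other 6 letters (MNIMUM).
Those 6 letters have M appearing 3 times, giving (6)!/(3!) = 120.

120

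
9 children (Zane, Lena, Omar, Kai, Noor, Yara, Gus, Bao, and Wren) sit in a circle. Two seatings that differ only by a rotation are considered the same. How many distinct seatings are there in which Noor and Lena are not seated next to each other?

30240

Without the restriction there are (8)! = 40320 seatings.
Those with Noor next to Lena: fuse the pair into one unit and seat 8 units around a circle — 2·(7)! = 10080.
Subtracting, 40320 − 10080 = 30240.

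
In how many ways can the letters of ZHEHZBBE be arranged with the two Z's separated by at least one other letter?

1890

Total arrangements of ZHEHZBBE: 8!/(2!·2!·2!·2!) = 2520.
If the two Z's are adjacent, glue them into one block, leaving 7 items to arrange: (7)!/(2!·2!·2!) = 630 ways.
Subtracting, 2520 − 630 = 1890 arrangements keep the Z's apart.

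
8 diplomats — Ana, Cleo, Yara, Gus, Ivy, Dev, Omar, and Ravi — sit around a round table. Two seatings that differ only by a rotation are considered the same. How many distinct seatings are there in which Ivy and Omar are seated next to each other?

1440

Treat {Ivy, Omar} as one unit (2 internal orders) and seat the resulting 7 units around the table: (6)! circular arrangements.
So 2 × (6)! = 2 × 720 = 1440.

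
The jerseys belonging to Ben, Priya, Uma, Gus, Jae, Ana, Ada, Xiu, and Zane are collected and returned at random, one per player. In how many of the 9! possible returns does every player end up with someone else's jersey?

This is the derangement count D_9: permutations of 9 items with no fixed point.
By inclusion–exclusion this is Σ_{j=0}^{9} (−1)^j C(9,j)·(9−j)!.
Computing: 362880 − 362880 + 181440 − 60480 + 15120 − 3024 + 504 − 72 + 9 − 1 = 133496.

133496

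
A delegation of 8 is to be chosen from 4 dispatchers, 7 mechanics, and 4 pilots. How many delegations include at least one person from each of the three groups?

6104

Total 8-person selections from all 15: C(15,8) = 6435.
Selections missing a whole group: no dispatchers → C(11,8) = 165; no mechanics → C(8,8) = 1; no pilots → C(11,8) = 165.
Add back selections omitting two groups (i.e. drawn from a single group): C(4,8) + C(7,8) + C(4,8) = 0.
By inclusion–exclusion: 6435 − 331 + 0 = 6104.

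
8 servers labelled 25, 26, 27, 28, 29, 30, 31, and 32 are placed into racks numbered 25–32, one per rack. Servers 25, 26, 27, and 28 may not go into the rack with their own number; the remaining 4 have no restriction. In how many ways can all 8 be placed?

24024

Let Aᵢ (for 25 ≤ i ≤ 28) be the placements that put server i in its forbidden rack. Any j of these fix j positions, leaving (8−j)! ways to fill the rest, and there are C(4,j) ways to pick which j.
By inclusion–exclusion, the number of valid placements is Σ_{j=0}^{4} (−1)^j C(4,j)·(8−j)!.
Computing: 40320 − 20160 + 4320 − 480 + 24 = 24024.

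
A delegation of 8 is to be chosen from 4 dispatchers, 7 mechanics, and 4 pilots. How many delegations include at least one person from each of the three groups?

Unrestricted: C(15,8) = 6435 ways to pick any 8 of the 15.
Selections missing a whole group: no dispatchers → C(11,8) = 165; no mechanics → C(8,8) = 1; no pilots → C(11,8) = 165.
Add back selections omitting two groups (i.e. drawn from a single group): C(4,8) + C(7,8) + C(4,8) = 0.
By inclusion–exclusion: 6435 − 331 + 0 = 6104.

6104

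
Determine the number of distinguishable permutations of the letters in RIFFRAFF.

The 8 letters of RIFFRAFF have repeats: F appearing 4 times and R appearing twice.
Dividing 8! = 40320 by 4!·2! = 48 for the repeated letters gives 840.

840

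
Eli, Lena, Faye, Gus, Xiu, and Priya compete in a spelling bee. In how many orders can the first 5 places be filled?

720

This is an ordered selection of 5 from 6: P(6,5).
That gives 6 × 5 × 4 × 3 × 2 = 720.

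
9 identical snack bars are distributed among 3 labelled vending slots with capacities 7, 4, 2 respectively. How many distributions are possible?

12

Ignoring the caps, the number of non-negative solutions to x_1+…+x_3 = 9 is C(11,2) = 55.
Subtract solutions that violate a single cap (substitute x_i' = x_i − (cap_i+1)): x_1 ≥ 8 gives C(3,2) = 3; x_2 ≥ 5 gives C(6,2) = 15; x_3 ≥ 3 gives C(8,2) = 28. Together 46.
Add back pairs where two caps are both exceeded: 0 + 0 + 3 = 3.
By inclusion–exclusion the count is 55 − 46 + 3 = 12.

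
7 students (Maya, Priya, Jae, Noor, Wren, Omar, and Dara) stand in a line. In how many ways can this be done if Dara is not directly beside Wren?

Of the 7! = 5040 arrangements, those with Dara and Wren adjacent number 2 × 6! = 1440 (treat the pair as a block with 2 internal orders).
So 5040 − 1440 = 3600 arrangements keep them apart.

3600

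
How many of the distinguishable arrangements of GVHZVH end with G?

Fix G in the last position and arrange the remaining 5 letters.
Those 5 letters have H appearing twice and V appearing twice, giving (5)!/(2!·2!) = 30.

30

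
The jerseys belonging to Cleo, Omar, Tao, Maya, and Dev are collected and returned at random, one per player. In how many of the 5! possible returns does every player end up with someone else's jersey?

Count assignments avoiding every fixed point. For any j of the 5 players fixed to their old jersey, the other 5−j can be arranged in (5−j)! ways.
By inclusion–exclusion this is Σ_{j=0}^{5} (−1)^j C(5,j)·(5−j)!.
Computing: 120 − 120 + 60 − 20 + 5 − 1 = 44.

44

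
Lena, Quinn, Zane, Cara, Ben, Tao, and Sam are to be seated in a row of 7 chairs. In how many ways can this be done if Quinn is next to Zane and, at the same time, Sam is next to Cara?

Treat {Quinn,Zane} as one block (2 orders) and {Sam,Cara} as another (2 orders).
That leaves 5 units to arrange: 2 × 2 × 5! = 4 × 120 = 480.

480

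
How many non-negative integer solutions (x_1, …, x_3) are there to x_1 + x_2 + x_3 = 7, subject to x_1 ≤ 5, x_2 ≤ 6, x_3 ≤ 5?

29

Without the upper bounds there are C(9,2) = 36 ways to split 7 among 3 variables.
Subtract solutions that violate a single cap (substitute x_i' = x_i − (cap_i+1)): x_1 ≥ 6 gives C(3,2) = 3; x_2 ≥ 7 gives C(2,2) = 1; x_3 ≥ 6 gives C(3,2) = 3. Together 7.
No two caps can be exceeded simultaneously, so the pair terms are all 0.
By inclusion–exclusion the count is 36 − 7 + 0 = 29.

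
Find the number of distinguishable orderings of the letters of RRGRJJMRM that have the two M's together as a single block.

Treat the 2 copies of M as a single block. The multiset to arrange is then {MM, G, J, J, R, R, R, R}, 8 items in all.
That gives (8)!/(4!·2!) = 840 arrangements.

840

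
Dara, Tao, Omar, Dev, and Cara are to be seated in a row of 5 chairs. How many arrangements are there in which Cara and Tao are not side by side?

72

There are 5! = 120 arrangements in all. If Cara and Tao are adjacent, merging them into one block gives 2·(4)! = 48 arrangements.
So 120 − 48 = 72 arrangements keep them apart.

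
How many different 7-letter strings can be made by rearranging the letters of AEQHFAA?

840

AEQHFAA has 7 letters with A appearing 3 times.
Dividing 7! = 5040 by 3! = 6 for the repeated letters gives 840.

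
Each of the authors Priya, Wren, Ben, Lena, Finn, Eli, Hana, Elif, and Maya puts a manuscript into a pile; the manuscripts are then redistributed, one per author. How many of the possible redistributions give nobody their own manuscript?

133496

Let Aᵢ be the assignments in which author i gets their own manuscript. We want the size of the complement of A₁∪…∪A_9.
By inclusion–exclusion this is Σ_{j=0}^{9} (−1)^j C(9,j)·(9−j)!.
Computing: 362880 − 362880 + 181440 − 60480 + 15120 − 3024 + 504 − 72 + 9 − 1 = 133496.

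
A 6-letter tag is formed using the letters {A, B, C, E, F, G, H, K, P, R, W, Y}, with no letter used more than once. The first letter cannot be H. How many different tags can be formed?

609840

The first letter has 12−1 = 11 choices (anything except H).
The remaining 5 letters are filled from the other 11 symbols without repetition: 11 × 10 × 9 × 8 × 7 = 55440.
Total: 11 × 55440 = 609840.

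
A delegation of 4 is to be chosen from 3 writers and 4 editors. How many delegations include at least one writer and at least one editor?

34

Total 4-person selections from all 7: C(7,4) = 35.
Selections missing a whole group: no writers → C(4,4) = 1; no editors → C(3,4) = 0.
Both groups omitted at once is impossible, so 35 − 1 = 34.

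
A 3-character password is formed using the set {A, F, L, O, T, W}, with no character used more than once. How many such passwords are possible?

With no repetition, fill the 3 characters in order: 6 choices, then 5, down to 4.
6 × 5 × 4 = 120.

120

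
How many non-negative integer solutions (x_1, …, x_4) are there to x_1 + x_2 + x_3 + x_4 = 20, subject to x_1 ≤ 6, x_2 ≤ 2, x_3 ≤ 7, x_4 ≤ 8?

By stars and bars, unrestricted non-negative solutions to x_1+…+x_4 = 20 number C(20+3,3) = 1771.
Subtract solutions that violate a single cap (substitute x_i' = x_i − (cap_i+1)): x_1 ≥ 7 gives C(16,3) = 560; x_2 ≥ 3 gives C(20,3) = 1140; x_3 ≥ 8 gives C(15,3) = 455; x_4 ≥ 9 gives C(14,3) = 364. Together 2519.
Add back pairs where two caps are both exceeded: 286 + 56 + 35 + 220 + 165 + 20 = 782.
Subtract triples: 10 + 4 + 0 + 1 = 15.
By inclusion–exclusion the count is 1771 − 2519 + 782 − 15 = 19.

19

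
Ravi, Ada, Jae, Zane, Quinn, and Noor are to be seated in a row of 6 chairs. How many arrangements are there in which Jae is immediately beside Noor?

Treat {Jae, Noor} as a single unit. There are 5 units to order, and the pair itself can be ordered 2 ways.
That gives 2 × 5! = 2 × 120 = 240.

240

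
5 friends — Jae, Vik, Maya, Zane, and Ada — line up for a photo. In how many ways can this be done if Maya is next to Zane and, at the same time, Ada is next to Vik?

Treat {Maya,Zane} as one block (2 orders) and {Ada,Vik} as another (2 orders).
That leaves 3 units to arrange: 2 × 2 × 3! = 4 × 6 = 24.

24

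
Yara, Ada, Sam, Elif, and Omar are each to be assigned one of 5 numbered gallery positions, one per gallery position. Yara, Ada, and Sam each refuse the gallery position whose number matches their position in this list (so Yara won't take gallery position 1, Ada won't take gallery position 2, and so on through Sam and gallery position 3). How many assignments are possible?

Let Aᵢ (for i ∈ {1, 2, 3}) be the placements that put person i in their forbidden gallery position. Any j of these fix j positions, leaving (5−j)! ways to fill the rest, and there are C(3,j) ways to pick which j.
By inclusion–exclusion, the number of valid placements is Σ_{j=0}^{3} (−1)^j C(3,j)·(5−j)!.
Computing: 120 − 72 + 18 − 2 = 64.

64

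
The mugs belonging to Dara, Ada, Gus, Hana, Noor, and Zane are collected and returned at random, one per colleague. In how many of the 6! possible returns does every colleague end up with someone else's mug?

This is the derangement count D_6: permutations of 6 items with no fixed point.
By inclusion–exclusion this is Σ_{j=0}^{6} (−1)^j C(6,j)·(6−j)!.
Computing: 720 − 720 + 360 − 120 + 30 − 6 + 1 = 265.

265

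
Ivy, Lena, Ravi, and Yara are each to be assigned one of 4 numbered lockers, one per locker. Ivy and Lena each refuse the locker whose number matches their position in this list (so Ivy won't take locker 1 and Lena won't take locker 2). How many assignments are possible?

14

Let Aᵢ (for i ∈ {1, 2}) be the placements that put person i in their forbidden locker. Any j of these fix j positions, leaving (4−j)! ways to fill the rest, and there are C(2,j) ways to pick which j.
By inclusion–exclusion, the number of valid placements is Σ_{j=0}^{2} (−1)^j C(2,j)·(4−j)!.
Computing: 24 − 12 + 2 = 14.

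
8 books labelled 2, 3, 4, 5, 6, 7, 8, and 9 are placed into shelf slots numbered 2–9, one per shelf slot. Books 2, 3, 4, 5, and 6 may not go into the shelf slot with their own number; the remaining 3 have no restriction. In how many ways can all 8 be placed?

Let Aᵢ (for 2 ≤ i ≤ 6) be the placements that put book i in its forbidden shelf slot. Any j of these fix j positions, leaving (8−j)! ways to fill the rest, and there are C(5,j) ways to pick which j.
By inclusion–exclusion, the number of valid placements is Σ_{j=0}^{5} (−1)^j C(5,j)·(8−j)!.
Computing: 40320 − 25200 + 7200 − 1200 + 120 − 6 = 21234.

21234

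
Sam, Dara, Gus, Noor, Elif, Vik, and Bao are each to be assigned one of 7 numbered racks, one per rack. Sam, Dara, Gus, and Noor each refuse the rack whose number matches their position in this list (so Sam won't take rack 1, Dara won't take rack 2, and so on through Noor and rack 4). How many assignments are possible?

Let Aᵢ (for 1 ≤ i ≤ 4) be the placements that put person i in their forbidden rack. Any j of these fix j positions, leaving (7−j)! ways to fill the rest, and there are C(4,j) ways to pick which j.
By inclusion–exclusion, the number of valid placements is Σ_{j=0}^{4} (−1)^j C(4,j)·(7−j)!.
Computing: 5040 − 2880 + 720 − 96 + 6 = 2790.

2790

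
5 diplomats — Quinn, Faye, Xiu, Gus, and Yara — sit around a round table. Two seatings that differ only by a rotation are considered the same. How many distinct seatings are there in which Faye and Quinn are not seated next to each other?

12

Without the restriction there are (4)! = 24 seatings.
Seatings with Faye beside Quinn: treat them as a block with 2 internal orders, giving 2 × (3)! = 12.
Subtracting, 24 − 12 = 12.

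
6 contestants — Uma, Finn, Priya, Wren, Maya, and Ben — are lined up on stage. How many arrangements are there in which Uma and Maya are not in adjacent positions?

480

There are 6! = 720 arrangements in all. If Uma and Maya are adjacent, merging them into one block gives 2·(5)! = 240 arrangements.
Complementary counting: 720 − 240 = 480.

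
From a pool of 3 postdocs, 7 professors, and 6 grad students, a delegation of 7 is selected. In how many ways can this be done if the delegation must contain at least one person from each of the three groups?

9569

Unrestricted: C(16,7) = 11440 ways to pick any 7 of the 16.
Subtract selections that omit an entire group: no postdocs → C(13,7) = 1716; no professors → C(9,7) = 36; no grad students → C(10,7) = 120.
Add back selections omitting two groups (i.e. drawn from a single group): C(3,7) + C(7,7) + C(6,7) = 1.
By inclusion–exclusion: 11440 − 1872 + 1 = 9569.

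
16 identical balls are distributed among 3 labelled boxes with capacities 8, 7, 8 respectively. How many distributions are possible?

Without the upper bounds there are C(18,2) = 153 ways to split 16 among 3 boxes.
Subtract solutions that violate a single cap (substitute x_i' = x_i − (cap_i+1)): x_1 ≥ 9 gives C(9,2) = 36; x_2 ≥ 8 gives C(10,2) = 45; x_3 ≥ 9 gives C(9,2) = 36. Together 117.
No two caps can be exceeded simultaneously, so the pair terms are all 0.
By inclusion–exclusion the count is 153 − 117 + 0 = 36.

36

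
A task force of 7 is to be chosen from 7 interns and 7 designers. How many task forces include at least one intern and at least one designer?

Unrestricted: C(14,7) = 3432 ways to pick any 7 of the 14.
Subtract selections that omit an entire group: no interns → C(7,7) = 1; no designers → C(7,7) = 1.
Both groups omitted at once is impossible, so 3432 − 2 = 3430.

3430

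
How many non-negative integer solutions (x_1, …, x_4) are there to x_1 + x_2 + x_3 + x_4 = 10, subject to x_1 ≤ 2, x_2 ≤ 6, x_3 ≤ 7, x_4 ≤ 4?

By stars and bars, unrestricted non-negative solutions to x_1+…+x_4 = 10 number C(10+3,3) = 286.
Subtract solutions that violate a single cap (substitute x_i' = x_i − (cap_i+1)): x_1 ≥ 3 gives C(10,3) = 120; x_2 ≥ 7 gives C(6,3) = 20; x_3 ≥ 8 gives C(5,3) = 10; x_4 ≥ 5 gives C(8,3) = 56. Together 206.
Add back pairs where two caps are both exceeded: 1 + 0 + 10 + 0 + 0 + 0 = 11.
By inclusion–exclusion the count is 286 − 206 + 11 = 91.

91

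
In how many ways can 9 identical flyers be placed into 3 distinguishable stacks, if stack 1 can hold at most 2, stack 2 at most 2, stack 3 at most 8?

8

Ignoring the caps, the number of non-negative solutions to x_1+…+x_3 = 9 is C(11,2) = 55.
Subtract solutions that violate a single cap (substitute x_i' = x_i − (cap_i+1)): x_1 ≥ 3 gives C(8,2) = 28; x_2 ≥ 3 gives C(8,2) = 28; x_3 ≥ 9 gives C(2,2) = 1. Together 57.
Add back pairs where two caps are both exceeded: 10 + 0 + 0 = 10.
By inclusion–exclusion the count is 55 − 57 + 10 = 8.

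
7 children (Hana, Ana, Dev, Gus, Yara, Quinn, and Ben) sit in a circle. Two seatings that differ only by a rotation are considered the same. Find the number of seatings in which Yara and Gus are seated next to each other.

Treat {Yara, Gus} as one unit (2 internal orders) and seat the resulting 6 units around the table: (5)! circular arrangements.
So 2 × (5)! = 2 × 120 = 240.

240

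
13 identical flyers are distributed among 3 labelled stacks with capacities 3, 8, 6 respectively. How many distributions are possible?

14

Ignoring the caps, the number of non-negative solutions to x_1+…+x_3 = 13 is C(15,2) = 105.
Subtract solutions that violate a single cap (substitute x_i' = x_i − (cap_i+1)): x_1 ≥ 4 gives C(11,2) = 55; x_2 ≥ 9 gives C(6,2) = 15; x_3 ≥ 7 gives C(8,2) = 28. Together 98.
Add back pairs where two caps are both exceeded: 1 + 6 + 0 = 7.
By inclusion–exclusion the count is 105 − 98 + 7 = 14.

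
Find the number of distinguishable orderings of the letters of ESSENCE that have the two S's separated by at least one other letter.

Total arrangements of ESSENCE: 7!/(3!·2!) = 420.
Arrangements with the S's together: treat SS as one letter, giving (6)!/(3!) = 120.
Hence 420 − 120 = 300.

300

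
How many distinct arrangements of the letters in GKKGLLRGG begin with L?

840

With the first slot taken by L, it remains to arrange the other 8 letters (GKKGLRGG).
Those 8 letters have G appearing 4 times and K appearing twice, giving (8)!/(4!·2!) = 840.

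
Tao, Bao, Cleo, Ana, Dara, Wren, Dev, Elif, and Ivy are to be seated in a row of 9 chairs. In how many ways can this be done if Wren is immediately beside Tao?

80640

Place the 7 others and the Wren-Tao pair as 8 objects in a line; the pair has 2 internal arrangements.
So the count is 2·(8)! = 80640.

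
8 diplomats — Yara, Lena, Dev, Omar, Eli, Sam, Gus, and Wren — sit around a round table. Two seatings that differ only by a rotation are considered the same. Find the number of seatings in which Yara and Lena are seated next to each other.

1440

Glue Yara and Lena into a block (2 internal orders). Seating 7 units around a circle gives (6)! arrangements.
So 2 × (6)! = 2 × 720 = 1440.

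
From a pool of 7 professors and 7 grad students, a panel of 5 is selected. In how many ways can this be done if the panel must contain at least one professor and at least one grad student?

Total 5-person selections from all 14: C(14,5) = 2002.
Selections missing a whole group: no professors → C(7,5) = 21; no grad students → C(7,5) = 21.
Both groups omitted at once is impossible, so 2002 − 42 = 1960.

1960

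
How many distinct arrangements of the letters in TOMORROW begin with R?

840

With the first slot taken by R, it remains to arrange the other 7 letters (TOMOROW).
Those 7 letters have O appearing 3 times, giving (7)!/(3!) = 840.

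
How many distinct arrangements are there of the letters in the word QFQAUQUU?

1120

The 8 letters of QFQAUQUU have repeats: Q appearing 3 times and U appearing 3 times.
Dividing 8! = 40320 by 3!·3! = 36 for the repeated letters gives 1120.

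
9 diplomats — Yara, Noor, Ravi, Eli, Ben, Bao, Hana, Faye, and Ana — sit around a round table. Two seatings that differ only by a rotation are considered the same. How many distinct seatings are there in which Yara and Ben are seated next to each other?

10080

Treat {Yara, Ben} as one unit (2 internal orders) and seat the resulting 8 units around the table: (7)! circular arrangements.
So 2 × (7)! = 2 × 5040 = 10080.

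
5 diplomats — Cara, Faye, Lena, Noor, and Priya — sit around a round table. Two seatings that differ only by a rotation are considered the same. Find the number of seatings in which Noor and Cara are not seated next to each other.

Without the restriction there are (4)! = 24 seatings.
Seatings with Noor beside Cara: treat them as a block with 2 internal orders, giving 2 × (3)! = 12.
Subtracting, 24 − 12 = 12.

12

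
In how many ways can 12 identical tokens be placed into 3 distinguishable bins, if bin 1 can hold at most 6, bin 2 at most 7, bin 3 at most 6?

By stars and bars, unrestricted non-negative solutions to x_1+…+x_3 = 12 number C(12+2,2) = 91.
Subtract solutions that violate a single cap (substitute x_i' = x_i − (cap_i+1)): x_1 ≥ 7 gives C(7,2) = 21; x_2 ≥ 8 gives C(6,2) = 15; x_3 ≥ 7 gives C(7,2) = 21. Together 57.
No two caps can be exceeded simultaneously, so the pair terms are all 0.
By inclusion–exclusion the count is 91 − 57 + 0 = 34.

34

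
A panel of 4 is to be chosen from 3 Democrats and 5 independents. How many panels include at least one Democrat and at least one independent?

Total 4-person selections from all 8: C(8,4) = 70.
Selections missing a whole group: no Democrats → C(5,4) = 5; no independents → C(3,4) = 0.
Both groups omitted at once is impossible, so 70 − 5 = 65.

65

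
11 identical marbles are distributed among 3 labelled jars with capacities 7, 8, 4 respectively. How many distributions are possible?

34

Without the upper bounds there are C(13,2) = 78 ways to split 11 among 3 jars.
Subtract solutions that violate a single cap (substitute x_i' = x_i − (cap_i+1)): x_1 ≥ 8 gives C(5,2) = 10; x_2 ≥ 9 gives C(4,2) = 6; x_3 ≥ 5 gives C(8,2) = 28. Together 44.
No two caps can be exceeded simultaneously, so the pair terms are all 0.
By inclusion–exclusion the count is 78 − 44 + 0 = 34.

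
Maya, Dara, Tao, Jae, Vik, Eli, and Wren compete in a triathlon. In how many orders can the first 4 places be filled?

840

There are 7 choices for 1st place, 6 for 2nd, and so on down to 4 for position 4.
That gives 7 × 6 × 5 × 4 = 840.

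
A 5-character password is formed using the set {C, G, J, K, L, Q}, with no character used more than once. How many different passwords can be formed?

720

With no repetition, fill the 5 characters in order: 6 choices, then 5, down to 2.
That product is 6 × 5 × 4 × 3 × 2 = 720.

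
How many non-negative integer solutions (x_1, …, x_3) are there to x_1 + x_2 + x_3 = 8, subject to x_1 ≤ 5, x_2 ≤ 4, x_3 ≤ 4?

Without the upper bounds there are C(10,2) = 45 ways to split 8 among 3 variables.
Subtract solutions that violate a single cap (substitute x_i' = x_i − (cap_i+1)): x_1 ≥ 6 gives C(4,2) = 6; x_2 ≥ 5 gives C(5,2) = 10; x_3 ≥ 5 gives C(5,2) = 10. Together 26.
No two caps can be exceeded simultaneously, so the pair terms are all 0.
By inclusion–exclusion the count is 45 − 26 + 0 = 19.

19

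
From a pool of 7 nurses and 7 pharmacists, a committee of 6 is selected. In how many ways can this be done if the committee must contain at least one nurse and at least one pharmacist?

2989

With no constraint there are C(14,6) = 3003 possible selections.
Selections missing a whole group: no nurses → C(7,6) = 7; no pharmacists → C(7,6) = 7.
Both groups omitted at once is impossible, so 3003 − 14 = 2989.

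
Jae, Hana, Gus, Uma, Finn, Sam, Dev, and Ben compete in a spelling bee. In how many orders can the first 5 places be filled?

6720

There are 8 choices for 1st place, 7 for 2nd, and so on down to 4 for position 5.
That gives 8 × 7 × 6 × 5 × 4 = 6720.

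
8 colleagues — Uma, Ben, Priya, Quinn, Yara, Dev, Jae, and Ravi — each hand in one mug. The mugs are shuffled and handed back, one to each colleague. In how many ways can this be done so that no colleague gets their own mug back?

Count assignments avoiding every fixed point. For any j of the 8 colleagues fixed to their own mug, the other 8−j can be arranged in (8−j)! ways.
By inclusion–exclusion this is Σ_{j=0}^{8} (−1)^j C(8,j)·(8−j)!.
Computing: 40320 − 40320 + 20160 − 6720 + 1680 − 336 + 56 − 8 + 1 = 14833.

14833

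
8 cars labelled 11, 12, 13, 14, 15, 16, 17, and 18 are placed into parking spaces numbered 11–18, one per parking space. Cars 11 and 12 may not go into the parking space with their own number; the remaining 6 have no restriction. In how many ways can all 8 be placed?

Let Aᵢ (for i ∈ {11, 12}) be the placements that put car i in its forbidden parking space. Any j of these fix j positions, leaving (8−j)! ways to fill the rest, and there are C(2,j) ways to pick which j.
By inclusion–exclusion, the number of valid placements is Σ_{j=0}^{2} (−1)^j C(2,j)·(8−j)!.
Computing: 40320 − 10080 + 720 = 30960.

30960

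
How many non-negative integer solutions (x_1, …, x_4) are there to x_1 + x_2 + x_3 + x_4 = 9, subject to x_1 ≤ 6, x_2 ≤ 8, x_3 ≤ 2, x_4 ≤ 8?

124

By stars and bars, unrestricted non-negative solutions to x_1+…+x_4 = 9 number C(9+3,3) = 220.
Subtract solutions that violate a single cap (substitute x_i' = x_i − (cap_i+1)): x_1 ≥ 7 gives C(5,3) = 10; x_2 ≥ 9 gives C(3,3) = 1; x_3 ≥ 3 gives C(9,3) = 84; x_4 ≥ 9 gives C(3,3) = 1. Together 96.
No two caps can be exceeded simultaneously, so the pair terms are all 0.
By inclusion–exclusion the count is 220 − 96 + 0 = 124.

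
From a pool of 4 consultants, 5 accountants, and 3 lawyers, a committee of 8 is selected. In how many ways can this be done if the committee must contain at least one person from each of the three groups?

485

With no constraint there are C(12,8) = 495 possible selections.
Subtract selections that omit an entire group: no consultants → C(8,8) = 1; no accountants → C(7,8) = 0; no lawyers → C(9,8) = 9.
Add back selections omitting two groups (i.e. drawn from a single group): C(4,8) + C(5,8) + C(3,8) = 0.
By inclusion–exclusion: 495 − 10 + 0 = 485.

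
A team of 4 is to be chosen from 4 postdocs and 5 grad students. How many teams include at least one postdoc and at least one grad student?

120

Unrestricted: C(9,4) = 126 ways to pick any 4 of the 9.
Subtract selections that omit an entire group: no postdocs → C(5,4) = 5; no grad students → C(4,4) = 1.
Both groups omitted at once is impossible, so 126 − 6 = 120.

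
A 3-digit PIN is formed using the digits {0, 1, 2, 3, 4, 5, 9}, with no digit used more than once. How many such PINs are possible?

With no repetition, fill the 3 digits in order: 7 choices, then 6, down to 5.
7 × 6 × 5 = 210.

210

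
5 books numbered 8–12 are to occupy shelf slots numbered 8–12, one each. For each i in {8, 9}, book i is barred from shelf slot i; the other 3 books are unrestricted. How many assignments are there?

78

Let Aᵢ (for i ∈ {8, 9}) be the placements that put book i in its forbidden shelf slot. Any j of these fix j positions, leaving (5−j)! ways to fill the rest, and there are C(2,j) ways to pick which j.
By inclusion–exclusion, the number of valid placements is Σ_{j=0}^{2} (−1)^j C(2,j)·(5−j)!.
Computing: 120 − 48 + 6 = 78.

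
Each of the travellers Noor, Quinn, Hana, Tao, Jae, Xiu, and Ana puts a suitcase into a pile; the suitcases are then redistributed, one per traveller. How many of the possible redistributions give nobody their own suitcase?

1854

This is the derangement count D_7: permutations of 7 items with no fixed point.
By inclusion–exclusion this is Σ_{j=0}^{7} (−1)^j C(7,j)·(7−j)!.
Computing: 5040 − 5040 + 2520 − 840 + 210 − 42 + 7 − 1 = 1854.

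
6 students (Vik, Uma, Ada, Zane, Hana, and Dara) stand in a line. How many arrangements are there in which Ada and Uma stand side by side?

Glue Ada and Uma into one block (2 internal orders), leaving 5 units to arrange in a row.
So the count is 2·(5)! = 240.

240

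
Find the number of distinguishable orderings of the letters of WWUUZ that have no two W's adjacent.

18

There are 5!/(2!·2!) = 30 arrangements of WWUUZ in total.
If the two W's are adjacent, glue them into one block, leaving 4 items to arrange: (4)!/(2!) = 12 ways.
Hence 30 − 12 = 18.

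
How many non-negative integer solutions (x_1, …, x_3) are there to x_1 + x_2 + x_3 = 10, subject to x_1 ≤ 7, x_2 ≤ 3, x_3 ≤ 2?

6

Without the upper bounds there are C(12,2) = 66 ways to split 10 among 3 variables.
Subtract solutions that violate a single cap (substitute x_i' = x_i − (cap_i+1)): x_1 ≥ 8 gives C(4,2) = 6; x_2 ≥ 4 gives C(8,2) = 28; x_3 ≥ 3 gives C(9,2) = 36. Together 70.
Add back pairs where two caps are both exceeded: 0 + 0 + 10 = 10.
By inclusion–exclusion the count is 66 − 70 + 10 = 6.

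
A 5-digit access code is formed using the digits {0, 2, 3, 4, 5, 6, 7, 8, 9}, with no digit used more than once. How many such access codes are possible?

With no repetition, fill the 5 digits in order: 9 choices, then 8, down to 5.
That product is 9 × 8 × 7 × 6 × 5 = 15120.

15120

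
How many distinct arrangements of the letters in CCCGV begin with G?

With the first slot taken by G, it remains to arrange the other 4 letters (CCCV).
Those 4 letters have C appearing 3 times, giving (4)!/(3!) = 4.

4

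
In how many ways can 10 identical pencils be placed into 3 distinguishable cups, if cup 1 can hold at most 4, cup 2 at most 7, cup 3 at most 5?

24

Without the upper bounds there are C(12,2) = 66 ways to split 10 among 3 cups.
Subtract solutions that violate a single cap (substitute x_i' = x_i − (cap_i+1)): x_1 ≥ 5 gives C(7,2) = 21; x_2 ≥ 8 gives C(4,2) = 6; x_3 ≥ 6 gives C(6,2) = 15. Together 42.
No two caps can be exceeded simultaneously, so the pair terms are all 0.
By inclusion–exclusion the count is 66 − 42 + 0 = 24.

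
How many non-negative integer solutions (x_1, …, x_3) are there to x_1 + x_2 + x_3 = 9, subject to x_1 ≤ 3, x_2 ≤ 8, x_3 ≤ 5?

By stars and bars, unrestricted non-negative solutions to x_1+…+x_3 = 9 number C(9+2,2) = 55.
Subtract solutions that violate a single cap (substitute x_i' = x_i − (cap_i+1)): x_1 ≥ 4 gives C(7,2) = 21; x_2 ≥ 9 gives C(2,2) = 1; x_3 ≥ 6 gives C(5,2) = 10. Together 32.
No two caps can be exceeded simultaneously, so the pair terms are all 0.
By inclusion–exclusion the count is 55 − 32 + 0 = 23.

23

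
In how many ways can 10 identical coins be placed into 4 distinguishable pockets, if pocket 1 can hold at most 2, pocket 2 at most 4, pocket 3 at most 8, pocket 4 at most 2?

By stars and bars, unrestricted non-negative solutions to x_1+…+x_4 = 10 number C(10+3,3) = 286.
Subtract solutions that violate a single cap (substitute x_i' = x_i − (cap_i+1)): x_1 ≥ 3 gives C(10,3) = 120; x_2 ≥ 5 gives C(8,3) = 56; x_3 ≥ 9 gives C(4,3) = 4; x_4 ≥ 3 gives C(10,3) = 120. Together 300.
Add back pairs where two caps are both exceeded: 10 + 0 + 35 + 0 + 10 + 0 = 55.
By inclusion–exclusion the count is 286 − 300 + 55 = 41.

41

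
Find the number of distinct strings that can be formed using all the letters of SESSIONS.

1680

Letter multiplicities in SESSIONS: E×1, I×1, N×1, O×1, S×4.
Dividing 8! = 40320 by 4! = 24 for the repeated letters gives 1680.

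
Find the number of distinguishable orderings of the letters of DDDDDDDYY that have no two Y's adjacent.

28

Total arrangements of DDDDDDDYY: 9!/(7!·2!) = 36.
Arrangements with the Y's together: treat YY as one letter, giving (8)!/(7!) = 8.
Subtracting, 36 − 8 = 28 arrangements keep the Y's apart.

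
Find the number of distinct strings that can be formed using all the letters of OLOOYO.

The 6 letters of OLOOYO have repeats: O appearing 4 times.
The number of distinct arrangements is 6!/(4!) = 720/24 = 30.

30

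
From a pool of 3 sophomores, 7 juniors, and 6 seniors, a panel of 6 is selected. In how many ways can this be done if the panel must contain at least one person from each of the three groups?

With no constraint there are C(16,6) = 8008 possible selections.
Selections missing a whole group: no sophomores → C(13,6) = 1716; no juniors → C(9,6) = 84; no seniors → C(10,6) = 210.
Add back selections omitting two groups (i.e. drawn from a single group): C(3,6) + C(7,6) + C(6,6) = 8.
By inclusion–exclusion: 8008 − 2010 + 8 = 6006.

6006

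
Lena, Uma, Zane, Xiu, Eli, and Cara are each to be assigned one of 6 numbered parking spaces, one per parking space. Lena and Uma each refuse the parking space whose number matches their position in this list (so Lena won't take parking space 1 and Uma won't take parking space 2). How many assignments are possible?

Let Aᵢ (for i ∈ {1, 2}) be the placements that put person i in their forbidden parking space. Any j of these fix j positions, leaving (6−j)! ways to fill the rest, and there are C(2,j) ways to pick which j.
By inclusion–exclusion, the number of valid placements is Σ_{j=0}^{2} (−1)^j C(2,j)·(6−j)!.
Computing: 720 − 240 + 24 = 504.

504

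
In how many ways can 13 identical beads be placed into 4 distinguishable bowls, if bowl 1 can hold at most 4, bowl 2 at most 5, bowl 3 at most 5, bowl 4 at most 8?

Ignoring the caps, the number of non-negative solutions to x_1+…+x_4 = 13 is C(16,3) = 560.
Subtract solutions that violate a single cap (substitute x_i' = x_i − (cap_i+1)): x_1 ≥ 5 gives C(11,3) = 165; x_2 ≥ 6 gives C(10,3) = 120; x_3 ≥ 6 gives C(10,3) = 120; x_4 ≥ 9 gives C(7,3) = 35. Together 440.
Add back pairs where two caps are both exceeded: 10 + 10 + 0 + 4 + 0 + 0 = 24.
By inclusion–exclusion the count is 560 − 440 + 24 = 144.

144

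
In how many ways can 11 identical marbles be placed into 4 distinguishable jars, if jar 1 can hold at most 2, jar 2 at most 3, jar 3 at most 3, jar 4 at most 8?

Without the upper bounds there are C(14,3) = 364 ways to split 11 among 4 jars.
Subtract solutions that violate a single cap (substitute x_i' = x_i − (cap_i+1)): x_1 ≥ 3 gives C(11,3) = 165; x_2 ≥ 4 gives C(10,3) = 120; x_3 ≥ 4 gives C(10,3) = 120; x_4 ≥ 9 gives C(5,3) = 10. Together 415.
Add back pairs where two caps are both exceeded: 35 + 35 + 0 + 20 + 0 + 0 = 90.
Subtract triples: 1 + 0 + 0 + 0 = 1.
By inclusion–exclusion the count is 364 − 415 + 90 − 1 = 38.

38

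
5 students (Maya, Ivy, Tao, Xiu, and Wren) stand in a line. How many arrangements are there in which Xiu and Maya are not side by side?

72

Of the 5! = 120 arrangements, those with Xiu and Maya adjacent number 2 × 4! = 48 (treat the pair as a block with 2 internal orders).
Complementary counting: 120 − 48 = 72.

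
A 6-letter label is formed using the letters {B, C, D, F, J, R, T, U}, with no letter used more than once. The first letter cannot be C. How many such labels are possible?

17640

The first letter has 8−1 = 7 choices (anything except C).
The remaining 5 letters are filled from the other 7 symbols without repetition: 7 × 6 × 5 × 4 × 3 = 2520.
Total: 7 × 2520 = 17640.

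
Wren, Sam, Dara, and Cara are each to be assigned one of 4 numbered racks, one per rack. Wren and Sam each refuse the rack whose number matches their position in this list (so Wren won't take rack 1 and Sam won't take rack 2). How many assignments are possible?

Let Aᵢ (for i ∈ {1, 2}) be the placements that put person i in their forbidden rack. Any j of these fix j positions, leaving (4−j)! ways to fill the rest, and there are C(2,j) ways to pick which j.
By inclusion–exclusion, the number of valid placements is Σ_{j=0}^{2} (−1)^j C(2,j)·(4−j)!.
Computing: 24 − 12 + 2 = 14.

14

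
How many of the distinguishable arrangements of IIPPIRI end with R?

Fix R in the last position and arrange the remaining 6 letters.
Those 6 letters have I appearing 4 times and P appearing twice, giving (6)!/(4!·2!) = 15.

15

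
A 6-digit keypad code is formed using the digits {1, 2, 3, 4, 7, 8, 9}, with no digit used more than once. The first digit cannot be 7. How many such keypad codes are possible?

The first digit has 7−1 = 6 choices (anything except 7).
The remaining 5 digits are filled from the other 6 symbols without repetition: 6 × 5 × 4 × 3 × 2 = 720.
Total: 6 × 720 = 4320.

4320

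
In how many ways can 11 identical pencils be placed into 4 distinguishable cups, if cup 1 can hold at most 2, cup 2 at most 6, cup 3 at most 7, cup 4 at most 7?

Without the upper bounds there are C(14,3) = 364 ways to split 11 among 4 cups.
Subtract solutions that violate a single cap (substitute x_i' = x_i − (cap_i+1)): x_1 ≥ 3 gives C(11,3) = 165; x_2 ≥ 7 gives C(7,3) = 35; x_3 ≥ 8 gives C(6,3) = 20; x_4 ≥ 8 gives C(6,3) = 20. Together 240.
Add back pairs where two caps are both exceeded: 4 + 1 + 1 + 0 + 0 + 0 = 6.
By inclusion–exclusion the count is 364 − 240 + 6 = 130.

130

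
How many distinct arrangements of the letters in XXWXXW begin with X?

With the first slot taken by X, it remains to arrange the other 5 letters (XWXXW).
Those 5 letters have W appearing twice and X appearing 3 times, giving (5)!/(3!·2!) = 10.

10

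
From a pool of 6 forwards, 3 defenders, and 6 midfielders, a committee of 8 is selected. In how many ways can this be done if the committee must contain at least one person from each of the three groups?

Unrestricted: C(15,8) = 6435 ways to pick any 8 of the 15.
Selections missing a whole group: no forwards → C(9,8) = 9; no defenders → C(12,8) = 495; no midfielders → C(9,8) = 9.
Add back selections omitting two groups (i.e. drawn from a single group): C(6,8) + C(3,8) + C(6,8) = 0.
By inclusion–exclusion: 6435 − 513 + 0 = 5922.

5922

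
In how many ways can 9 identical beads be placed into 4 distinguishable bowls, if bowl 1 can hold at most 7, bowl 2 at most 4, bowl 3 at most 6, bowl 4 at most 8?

170

Ignoring the caps, the number of non-negative solutions to x_1+…+x_4 = 9 is C(12,3) = 220.
Subtract solutions that violate a single cap (substitute x_i' = x_i − (cap_i+1)): x_1 ≥ 8 gives C(4,3) = 4; x_2 ≥ 5 gives C(7,3) = 35; x_3 ≥ 7 gives C(5,3) = 10; x_4 ≥ 9 gives C(3,3) = 1. Together 50.
No two caps can be exceeded simultaneously, so the pair terms are all 0.
By inclusion–exclusion the count is 220 − 50 + 0 = 170.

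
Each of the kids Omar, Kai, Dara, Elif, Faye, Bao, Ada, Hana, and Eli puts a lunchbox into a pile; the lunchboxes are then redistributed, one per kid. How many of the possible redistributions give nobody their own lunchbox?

133496

Count assignments avoiding every fixed point. For any j of the 9 kids fixed to their own lunchbox, the other 9−j can be arranged in (9−j)! ways.
By inclusion–exclusion this is Σ_{j=0}^{9} (−1)^j C(9,j)·(9−j)!.
Computing: 362880 − 362880 + 181440 − 60480 + 15120 − 3024 + 504 − 72 + 9 − 1 = 133496.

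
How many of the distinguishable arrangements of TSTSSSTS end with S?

35

Fix S in the last position and arrange the remaining 7 letters.
Those 7 letters have S appearing 4 times and T appearing 3 times, giving (7)!/(4!·3!) = 35.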